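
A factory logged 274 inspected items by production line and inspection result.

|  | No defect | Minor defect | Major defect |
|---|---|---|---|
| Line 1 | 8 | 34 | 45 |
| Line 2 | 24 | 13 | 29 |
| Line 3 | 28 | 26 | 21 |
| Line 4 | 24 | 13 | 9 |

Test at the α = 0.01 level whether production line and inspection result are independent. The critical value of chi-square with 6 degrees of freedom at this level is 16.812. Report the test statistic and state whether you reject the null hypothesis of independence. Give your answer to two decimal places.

Row totals: 87, 66, 75, 46. Column totals: 84, 86, 104. Grand total N = 274.
Expected counts (row total × column total / N):
  Line 1, No defect: 87×84/274 = 26.672
  Line 1, Minor defect: 87×86/274 = 27.307
  Line 1, Major defect: 87×104/274 = 33.022
  Line 2, No defect: 66×84/274 = 20.234
  Line 2, Minor defect: 66×86/274 = 20.715
  Line 2, Major defect: 66×104/274 = 25.051
  Line 3, No defect: 75×84/274 = 22.993
  Line 3, Minor defect: 75×86/274 = 23.540
  Line 3, Major defect: 75×104/274 = 28.467
  Line 4, No defect: 46×84/274 = 14.102
  Line 4, Minor defect: 46×86/274 = 14.438
  Line 4, Major defect: 46×104/274 = 17.460
Contributions (O − E)²/E:
  (8 − 26.672)²/26.672 = 13.0715
  (34 − 27.307)²/27.307 = 1.6405
  (45 − 33.022)²/33.022 = 4.3448
  (24 − 20.234)²/20.234 = 0.7009
  (13 − 20.715)²/20.715 = 2.8733
  (29 − 25.051)²/25.051 = 0.6225
  (28 − 22.993)²/22.993 = 1.0903
  (26 − 23.540)²/23.540 = 0.2571
  (21 − 28.467)²/28.467 = 1.9586
  (24 − 14.102)²/14.102 = 6.9473
  (13 − 14.438)²/14.438 = 0.1432
  (9 − 17.460)²/17.460 = 4.0992
χ² = 13.0715 + 1.6405 + 4.3448 + 0.7009 + 2.8733 + 0.6225 + 1.0903 + 0.2571 + 1.9586 + 6.9473 + 0.1432 + 4.0992 = 37.75
df = (4−1)(3−1) = 6. Since 37.75 > 16.812, reject the null hypothesis of independence at α = 0.01.

37.75; reject H₀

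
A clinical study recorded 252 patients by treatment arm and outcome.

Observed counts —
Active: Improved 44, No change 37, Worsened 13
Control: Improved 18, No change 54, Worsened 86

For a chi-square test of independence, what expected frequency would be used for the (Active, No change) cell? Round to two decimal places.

Row total (Active) = 94; column total (No change) = 91; grand total N = 252.
Expected count = (row total × column total) / N = 94 × 91 / 252 = 33.94.

33.94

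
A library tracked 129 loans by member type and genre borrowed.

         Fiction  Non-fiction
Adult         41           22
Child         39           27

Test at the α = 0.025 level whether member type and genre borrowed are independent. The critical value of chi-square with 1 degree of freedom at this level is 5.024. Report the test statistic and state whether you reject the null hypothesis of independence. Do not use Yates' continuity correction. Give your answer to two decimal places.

Row totals: 63, 66. Column totals: 80, 49. Grand total N = 129.
Expected counts (row total × column total / N):
  Adult, Fiction: 63×80/129 = 39.070
  Adult, Non-fiction: 63×49/129 = 23.930
  Child, Fiction: 66×80/129 = 40.930
  Child, Non-fiction: 66×49/129 = 25.070
Contributions (O − E)²/E:
  (41 − 39.070)²/39.070 = 0.0953
  (22 − 23.930)²/23.930 = 0.1557
  (39 − 40.930)²/40.930 = 0.0910
  (27 − 25.070)²/25.070 = 0.1486
χ² = 0.0953 + 0.1557 + 0.0910 + 0.1486 = 0.49
df = (2−1)(2−1) = 1. Since 0.49 < 5.024, fail to reject the null hypothesis of independence at α = 0.025.

0.49; fail to reject H₀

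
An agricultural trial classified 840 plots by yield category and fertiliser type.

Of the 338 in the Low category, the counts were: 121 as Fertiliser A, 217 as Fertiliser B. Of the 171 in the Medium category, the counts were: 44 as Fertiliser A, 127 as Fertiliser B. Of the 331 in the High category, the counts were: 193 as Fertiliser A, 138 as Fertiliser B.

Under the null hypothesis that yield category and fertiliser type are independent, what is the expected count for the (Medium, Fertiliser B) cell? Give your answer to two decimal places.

Row total (Medium) = 171; column total (Fertiliser B) = 482; grand total N = 840.
Expected count = (row total × column total) / N = 171 × 482 / 840 = 98.12.

98.12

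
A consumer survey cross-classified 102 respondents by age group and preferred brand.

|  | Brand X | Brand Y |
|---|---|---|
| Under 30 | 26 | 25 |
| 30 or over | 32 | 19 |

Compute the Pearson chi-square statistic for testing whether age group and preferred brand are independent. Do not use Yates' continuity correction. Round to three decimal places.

Row totals: 51, 51. Column totals: 58, 44. Grand total N = 102.
Expected counts (row total × column total / N):
  Under 30, Brand X: 51×58/102 = 29.0000
  Under 30, Brand Y: 51×44/102 = 22.0000
  30 or over, Brand X: 51×58/102 = 29.0000
  30 or over, Brand Y: 51×44/102 = 22.0000
Contributions (O − E)²/E:
  (26 − 29.0000)²/29.0000 = 0.3103
  (25 − 22.0000)²/22.0000 = 0.4091
  (32 − 29.0000)²/29.0000 = 0.3103
  (19 − 22.0000)²/22.0000 = 0.4091
χ² = 0.3103 + 0.4091 + 0.3103 + 0.4091 = 1.439

1.439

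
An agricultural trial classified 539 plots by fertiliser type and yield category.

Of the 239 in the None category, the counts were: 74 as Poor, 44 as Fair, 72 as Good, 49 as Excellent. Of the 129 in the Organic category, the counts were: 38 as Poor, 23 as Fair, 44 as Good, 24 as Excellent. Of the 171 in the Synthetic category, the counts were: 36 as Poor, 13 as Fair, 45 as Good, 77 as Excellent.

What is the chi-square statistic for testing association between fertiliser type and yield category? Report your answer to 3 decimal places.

40.914

Row totals: 239, 129, 171. Column totals: 148, 80, 161, 150. Grand total N = 539.
Expected counts (row total × column total / N):
  None, Poor: 239×148/539 = 65.6252
  None, Fair: 239×80/539 = 35.4731
  None, Good: 239×161/539 = 71.3896
  None, Excellent: 239×150/539 = 66.5121
  Organic, Poor: 129×148/539 = 35.4212
  Organic, Fair: 129×80/539 = 19.1466
  Organic, Good: 129×161/539 = 38.5325
  Organic, Excellent: 129×150/539 = 35.8998
  Synthetic, Poor: 171×148/539 = 46.9536
  Synthetic, Fair: 171×80/539 = 25.3803
  Synthetic, Good: 171×161/539 = 51.0779
  Synthetic, Excellent: 171×150/539 = 47.5881
Contributions (O − E)²/E:
  (74 − 65.6252)²/65.6252 = 1.0688
  (44 − 35.4731)²/35.4731 = 2.0497
  (72 − 71.3896)²/71.3896 = 0.0052
  (49 − 66.5121)²/66.5121 = 4.6108
  (38 − 35.4212)²/35.4212 = 0.1877
  (23 − 19.1466)²/19.1466 = 0.7755
  (44 − 38.5325)²/38.5325 = 0.7758
  (24 − 35.8998)²/35.8998 = 3.9445
  (36 − 46.9536)²/46.9536 = 2.5553
  (13 − 25.3803)²/25.3803 = 6.0390
  (45 − 51.0779)²/51.0779 = 0.7232
  (77 − 47.5881)²/47.5881 = 18.1781
χ² = 1.0688 + 2.0497 + 0.0052 + 4.6108 + 0.1877 + 0.7755 + 0.7758 + 3.9445 + 2.5553 + 6.0390 + 0.7232 + 18.1781 = 40.914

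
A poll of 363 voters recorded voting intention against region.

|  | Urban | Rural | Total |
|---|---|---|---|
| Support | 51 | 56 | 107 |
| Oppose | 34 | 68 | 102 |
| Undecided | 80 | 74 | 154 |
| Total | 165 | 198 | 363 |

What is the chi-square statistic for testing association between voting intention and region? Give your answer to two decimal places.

8.87

Grand total N = 363.
Expected counts (row total × column total / N):
  Support, Urban: 107×165/363 = 48.636
  Support, Rural: 107×198/363 = 58.364
  Oppose, Urban: 102×165/363 = 46.364
  Oppose, Rural: 102×198/363 = 55.636
  Undecided, Urban: 154×165/363 = 70.000
  Undecided, Rural: 154×198/363 = 84.000
Contributions (O − E)²/E:
  (51 − 48.636)²/48.636 = 0.1149
  (56 − 58.364)²/58.364 = 0.0958
  (34 − 46.364)²/46.364 = 3.2971
  (68 − 55.636)²/55.636 = 2.7477
  (80 − 70.000)²/70.000 = 1.4286
  (74 − 84.000)²/84.000 = 1.1905
χ² = 0.1149 + 0.0958 + 3.2971 + 2.7477 + 1.4286 + 1.1905 = 8.87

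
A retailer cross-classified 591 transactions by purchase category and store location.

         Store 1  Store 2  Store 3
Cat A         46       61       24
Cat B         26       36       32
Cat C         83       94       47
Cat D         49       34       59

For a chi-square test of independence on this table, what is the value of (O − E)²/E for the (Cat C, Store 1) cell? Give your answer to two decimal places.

Row total (Cat C) = 224; column total (Store 1) = 204; N = 591.
Expected count E = 224 × 204 / 591 = 77.320.
Contribution = (O − E)²/E = (83 − 77.320)² / 77.320 = 0.42.

0.42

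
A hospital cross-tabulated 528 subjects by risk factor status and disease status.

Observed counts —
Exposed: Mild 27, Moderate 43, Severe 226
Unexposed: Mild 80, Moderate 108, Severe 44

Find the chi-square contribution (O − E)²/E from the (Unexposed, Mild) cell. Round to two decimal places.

23.14

Row total (Unexposed) = 232; column total (Mild) = 107; N = 528.
Expected count E = 232 × 107 / 528 = 47.0152.
Contribution = (O − E)²/E = (80 − 47.0152)² / 47.0152 = 23.14.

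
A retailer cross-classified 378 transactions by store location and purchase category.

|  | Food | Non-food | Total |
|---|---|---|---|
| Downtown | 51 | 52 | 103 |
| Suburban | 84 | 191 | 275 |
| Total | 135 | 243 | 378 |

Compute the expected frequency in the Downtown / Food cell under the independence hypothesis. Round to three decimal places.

36.786

Row total (Downtown) = 103; column total (Food) = 135; grand total N = 378.
Expected count = (row total × column total) / N = 103 × 135 / 378 = 36.786.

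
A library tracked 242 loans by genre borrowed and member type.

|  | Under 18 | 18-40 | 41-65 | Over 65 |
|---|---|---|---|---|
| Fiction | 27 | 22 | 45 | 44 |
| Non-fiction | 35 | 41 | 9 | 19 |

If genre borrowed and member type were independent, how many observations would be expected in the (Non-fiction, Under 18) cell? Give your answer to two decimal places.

26.64

Row total (Non-fiction) = 104; column total (Under 18) = 62; grand total N = 242.
Expected count = (row total × column total) / N = 104 × 62 / 242 = 26.64.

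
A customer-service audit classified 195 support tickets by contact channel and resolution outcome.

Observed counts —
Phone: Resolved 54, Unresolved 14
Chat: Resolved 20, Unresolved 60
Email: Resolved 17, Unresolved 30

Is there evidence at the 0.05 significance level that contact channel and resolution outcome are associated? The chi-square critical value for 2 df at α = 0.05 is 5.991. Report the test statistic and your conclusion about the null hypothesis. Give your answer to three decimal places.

46.465; reject H₀

Row totals: 68, 80, 47. Column totals: 91, 104. Grand total N = 195.
Expected counts (row total × column total / N):
  Phone, Resolved: 68×91/195 = 31.7333
  Phone, Unresolved: 68×104/195 = 36.2667
  Chat, Resolved: 80×91/195 = 37.3333
  Chat, Unresolved: 80×104/195 = 42.6667
  Email, Resolved: 47×91/195 = 21.9333
  Email, Unresolved: 47×104/195 = 25.0667
Contributions (O − E)²/E:
  (54 − 31.7333)²/31.7333 = 15.6242
  (14 − 36.2667)²/36.2667 = 13.6711
  (20 − 37.3333)²/37.3333 = 8.0476
  (60 − 42.6667)²/42.6667 = 7.0416
  (17 − 21.9333)²/21.9333 = 1.1096
  (30 − 25.0667)²/25.0667 = 0.9709
χ² = 15.6242 + 13.6711 + 8.0476 + 7.0416 + 1.1096 + 0.9709 = 46.465
df = (3−1)(2−1) = 2. Since 46.465 > 5.991, reject the null hypothesis of independence at α = 0.05.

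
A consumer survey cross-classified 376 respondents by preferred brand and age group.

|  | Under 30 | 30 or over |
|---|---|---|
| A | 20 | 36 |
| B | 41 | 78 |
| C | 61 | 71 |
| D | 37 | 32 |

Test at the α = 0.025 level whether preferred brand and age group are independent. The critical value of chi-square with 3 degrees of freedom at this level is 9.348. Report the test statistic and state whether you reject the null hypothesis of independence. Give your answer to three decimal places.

8.450; fail to reject H₀

Row totals: 56, 119, 132, 69. Column totals: 159, 217. Grand total N = 376.
Expected counts (row total × column total / N):
  A, Under 30: 56×159/376 = 23.6809
  A, 30 or over: 56×217/376 = 32.3191
  B, Under 30: 119×159/376 = 50.3218
  B, 30 or over: 119×217/376 = 68.6782
  C, Under 30: 132×159/376 = 55.8191
  C, 30 or over: 132×217/376 = 76.1809
  D, Under 30: 69×159/376 = 29.1782
  D, 30 or over: 69×217/376 = 39.8218
Contributions (O − E)²/E:
  (20 − 23.6809)²/23.6809 = 0.5721
  (36 − 32.3191)²/32.3191 = 0.4192
  (41 − 50.3218)²/50.3218 = 1.7268
  (78 − 68.6782)²/68.6782 = 1.2653
  (61 − 55.8191)²/55.8191 = 0.4809
  (71 − 76.1809)²/76.1809 = 0.3523
  (37 − 29.1782)²/29.1782 = 2.0968
  (32 − 39.8218)²/39.8218 = 1.5364
χ² = 0.5721 + 0.4192 + 1.7268 + 1.2653 + 0.4809 + 0.3523 + 2.0968 + 1.5364 = 8.450
df = (4−1)(2−1) = 3. Since 8.450 < 9.348, fail to reject the null hypothesis of independence at α = 0.025.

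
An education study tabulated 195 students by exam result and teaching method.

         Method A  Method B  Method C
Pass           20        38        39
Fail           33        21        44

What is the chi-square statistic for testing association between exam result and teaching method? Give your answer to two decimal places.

Row totals: 97, 98. Column totals: 53, 59, 83. Grand total N = 195.
Expected counts (row total × column total / N):
  Pass, Method A: 97×53/195 = 26.364
  Pass, Method B: 97×59/195 = 29.349
  Pass, Method C: 97×83/195 = 41.287
  Fail, Method A: 98×53/195 = 26.636
  Fail, Method B: 98×59/195 = 29.651
  Fail, Method C: 98×83/195 = 41.713
Contributions (O − E)²/E:
  (20 − 26.364)²/26.364 = 1.5362
  (38 − 29.349)²/29.349 = 2.5500
  (39 − 41.287)²/41.287 = 0.1267
  (33 − 26.636)²/26.636 = 1.5205
  (21 − 29.651)²/29.651 = 2.5240
  (44 − 41.713)²/41.713 = 0.1254
χ² = 1.5362 + 2.5500 + 0.1267 + 1.5205 + 2.5240 + 0.1254 = 8.38

8.38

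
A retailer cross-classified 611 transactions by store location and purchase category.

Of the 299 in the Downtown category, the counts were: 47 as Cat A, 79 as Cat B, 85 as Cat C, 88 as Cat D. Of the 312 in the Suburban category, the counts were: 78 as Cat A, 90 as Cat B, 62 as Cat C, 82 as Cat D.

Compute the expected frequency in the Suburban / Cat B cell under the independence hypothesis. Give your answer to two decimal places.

Row total (Suburban) = 312; column total (Cat B) = 169; grand total N = 611.
Expected count = (row total × column total) / N = 312 × 169 / 611 = 86.30.

86.30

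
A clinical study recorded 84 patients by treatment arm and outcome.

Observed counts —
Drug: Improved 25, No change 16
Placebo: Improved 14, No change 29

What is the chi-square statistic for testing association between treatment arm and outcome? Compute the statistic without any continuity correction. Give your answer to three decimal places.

6.814

Row totals: 41, 43. Column totals: 39, 45. Grand total N = 84.
Expected counts (row total × column total / N):
  Drug, Improved: 41×39/84 = 19.0357
  Drug, No change: 41×45/84 = 21.9643
  Placebo, Improved: 43×39/84 = 19.9643
  Placebo, No change: 43×45/84 = 23.0357
Contributions (O − E)²/E:
  (25 − 19.0357)²/19.0357 = 1.8687
  (16 − 21.9643)²/21.9643 = 1.6196
  (14 − 19.9643)²/19.9643 = 1.7818
  (29 − 23.0357)²/23.0357 = 1.5442
χ² = 1.8687 + 1.6196 + 1.7818 + 1.5442 = 6.814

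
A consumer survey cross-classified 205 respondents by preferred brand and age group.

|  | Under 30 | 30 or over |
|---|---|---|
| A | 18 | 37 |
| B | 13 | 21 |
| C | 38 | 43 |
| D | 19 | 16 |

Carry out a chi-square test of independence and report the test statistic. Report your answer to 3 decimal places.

Row totals: 55, 34, 81, 35. Column totals: 88, 117. Grand total N = 205.
Expected counts (row total × column total / N):
  A, Under 30: 55×88/205 = 23.6098
  A, 30 or over: 55×117/205 = 31.3902
  B, Under 30: 34×88/205 = 14.5951
  B, 30 or over: 34×117/205 = 19.4049
  C, Under 30: 81×88/205 = 34.7707
  C, 30 or over: 81×117/205 = 46.2293
  D, Under 30: 35×88/205 = 15.0244
  D, 30 or over: 35×117/205 = 19.9756
Contributions (O − E)²/E:
  (18 − 23.6098)²/23.6098 = 1.3329
  (37 − 31.3902)²/31.3902 = 1.0025
  (13 − 14.5951)²/14.5951 = 0.1743
  (21 − 19.4049)²/19.4049 = 0.1311
  (38 − 34.7707)²/34.7707 = 0.2999
  (43 − 46.2293)²/46.2293 = 0.2256
  (19 − 15.0244)²/15.0244 = 1.0520
  (16 − 19.9756)²/19.9756 = 0.7912
χ² = 1.3329 + 1.0025 + 0.1743 + 0.1311 + 0.2999 + 0.2256 + 1.0520 + 0.7912 = 5.010

5.010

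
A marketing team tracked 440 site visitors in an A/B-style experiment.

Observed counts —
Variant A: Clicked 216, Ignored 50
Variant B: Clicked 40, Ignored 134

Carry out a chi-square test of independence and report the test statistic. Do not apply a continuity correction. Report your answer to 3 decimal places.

Row totals: 266, 174. Column totals: 256, 184. Grand total N = 440.
Expected counts (row total × column total / N):
  Variant A, Clicked: 266×256/440 = 154.7636
  Variant A, Ignored: 266×184/440 = 111.2364
  Variant B, Clicked: 174×256/440 = 101.2364
  Variant B, Ignored: 174×184/440 = 72.7636
Contributions (O − E)²/E:
  (216 − 154.7636)²/154.7636 = 24.2298
  (50 − 111.2364)²/111.2364 = 33.7111
  (40 − 101.2364)²/101.2364 = 37.0410
  (134 − 72.7636)²/72.7636 = 51.5353
χ² = 24.2298 + 33.7111 + 37.0410 + 51.5353 = 146.517

146.517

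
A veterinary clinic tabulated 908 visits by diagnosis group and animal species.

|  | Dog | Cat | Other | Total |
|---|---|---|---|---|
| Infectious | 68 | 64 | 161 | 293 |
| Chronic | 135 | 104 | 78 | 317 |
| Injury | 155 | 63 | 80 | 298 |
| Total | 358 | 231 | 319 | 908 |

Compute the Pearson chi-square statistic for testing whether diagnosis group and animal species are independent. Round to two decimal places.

91.32

Grand total N = 908.
Expected counts (row total × column total / N):
  Infectious, Dog: 293×358/908 = 115.522
  Infectious, Cat: 293×231/908 = 74.541
  Infectious, Other: 293×319/908 = 102.937
  Chronic, Dog: 317×358/908 = 124.985
  Chronic, Cat: 317×231/908 = 80.646
  Chronic, Other: 317×319/908 = 111.369
  Injury, Dog: 298×358/908 = 117.493
  Injury, Cat: 298×231/908 = 75.813
  Injury, Other: 298×319/908 = 104.694
Contributions (O − E)²/E:
  (68 − 115.522)²/115.522 = 19.5490
  (64 − 74.541)²/74.541 = 1.4906
  (161 − 102.937)²/102.937 = 32.7512
  (135 − 124.985)²/124.985 = 0.8025
  (104 − 80.646)²/80.646 = 6.7630
  (78 − 111.369)²/111.369 = 9.9982
  (155 − 117.493)²/117.493 = 11.9733
  (63 − 75.813)²/75.813 = 2.1655
  (80 − 104.694)²/104.694 = 5.8245
χ² = 19.5490 + 1.4906 + 32.7512 + 0.8025 + 6.7630 + 9.9982 + 11.9733 + 2.1655 + 5.8245 = 91.32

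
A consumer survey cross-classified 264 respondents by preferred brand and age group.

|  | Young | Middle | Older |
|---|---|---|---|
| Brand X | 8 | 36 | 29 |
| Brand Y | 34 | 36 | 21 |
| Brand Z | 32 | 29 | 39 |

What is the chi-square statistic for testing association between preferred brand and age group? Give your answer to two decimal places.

Row totals: 73, 91, 100. Column totals: 74, 101, 89. Grand total N = 264.
Expected counts (row total × column total / N):
  Brand X, Young: 73×74/264 = 20.462
  Brand X, Middle: 73×101/264 = 27.928
  Brand X, Older: 73×89/264 = 24.610
  Brand Y, Young: 91×74/264 = 25.508
  Brand Y, Middle: 91×101/264 = 34.814
  Brand Y, Older: 91×89/264 = 30.678
  Brand Z, Young: 100×74/264 = 28.030
  Brand Z, Middle: 100×101/264 = 38.258
  Brand Z, Older: 100×89/264 = 33.712
Contributions (O − E)²/E:
  (8 − 20.462)²/20.462 = 7.5897
  (36 − 27.928)²/27.928 = 2.3330
  (29 − 24.610)²/24.610 = 0.7831
  (34 − 25.508)²/25.508 = 2.8271
  (36 − 34.814)²/34.814 = 0.0404
  (21 − 30.678)²/30.678 = 3.0531
  (32 − 28.030)²/28.030 = 0.5623
  (29 − 38.258)²/38.258 = 2.2403
  (39 − 33.712)²/33.712 = 0.8295
χ² = 7.5897 + 2.3330 + 0.7831 + 2.8271 + 0.0404 + 3.0531 + 0.5623 + 2.2403 + 0.8295 = 20.26

20.26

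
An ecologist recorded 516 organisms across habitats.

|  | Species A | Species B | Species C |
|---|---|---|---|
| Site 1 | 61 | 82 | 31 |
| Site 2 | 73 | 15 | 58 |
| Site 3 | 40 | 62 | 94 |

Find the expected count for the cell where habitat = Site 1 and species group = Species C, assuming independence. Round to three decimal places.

61.709

Row total (Site 1) = 174; column total (Species C) = 183; grand total N = 516.
Expected count = (row total × column total) / N = 174 × 183 / 516 = 61.709.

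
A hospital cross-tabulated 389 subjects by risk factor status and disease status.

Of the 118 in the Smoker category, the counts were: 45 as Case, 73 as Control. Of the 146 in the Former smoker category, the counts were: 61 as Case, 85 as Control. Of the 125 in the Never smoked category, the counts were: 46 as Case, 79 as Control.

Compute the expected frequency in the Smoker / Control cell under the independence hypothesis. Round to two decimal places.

71.89

Row total (Smoker) = 118; column total (Control) = 237; grand total N = 389.
Expected count = (row total × column total) / N = 118 × 237 / 389 = 71.89.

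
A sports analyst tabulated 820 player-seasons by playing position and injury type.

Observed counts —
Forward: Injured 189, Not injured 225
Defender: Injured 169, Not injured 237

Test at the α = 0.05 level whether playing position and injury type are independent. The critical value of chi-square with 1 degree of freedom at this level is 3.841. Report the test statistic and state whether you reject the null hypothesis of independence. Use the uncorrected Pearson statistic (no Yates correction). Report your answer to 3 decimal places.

Row totals: 414, 406. Column totals: 358, 462. Grand total N = 820.
Expected counts (row total × column total / N):
  Forward, Injured: 414×358/820 = 180.7463
  Forward, Not injured: 414×462/820 = 233.2537
  Defender, Injured: 406×358/820 = 177.2537
  Defender, Not injured: 406×462/820 = 228.7463
Contributions (O − E)²/E:
  (189 − 180.7463)²/180.7463 = 0.3769
  (225 − 233.2537)²/233.2537 = 0.2921
  (169 − 177.2537)²/177.2537 = 0.3843
  (237 − 228.7463)²/228.7463 = 0.2978
χ² = 0.3769 + 0.2921 + 0.3843 + 0.2978 = 1.351
df = (2−1)(2−1) = 1. Since 1.351 < 3.841, fail to reject the null hypothesis of independence at α = 0.05.

1.351; fail to reject H₀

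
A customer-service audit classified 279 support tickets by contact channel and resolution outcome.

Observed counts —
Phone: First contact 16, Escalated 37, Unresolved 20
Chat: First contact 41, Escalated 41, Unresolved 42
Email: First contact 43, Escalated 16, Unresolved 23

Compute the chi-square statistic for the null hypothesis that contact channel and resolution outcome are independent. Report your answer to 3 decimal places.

22.537

Row totals: 73, 124, 82. Column totals: 100, 94, 85. Grand total N = 279.
Expected counts (row total × column total / N):
  Phone, First contact: 73×100/279 = 26.1649
  Phone, Escalated: 73×94/279 = 24.5950
  Phone, Unresolved: 73×85/279 = 22.2401
  Chat, First contact: 124×100/279 = 44.4444
  Chat, Escalated: 124×94/279 = 41.7778
  Chat, Unresolved: 124×85/279 = 37.7778
  Email, First contact: 82×100/279 = 29.3907
  Email, Escalated: 82×94/279 = 27.6272
  Email, Unresolved: 82×85/279 = 24.9821
Contributions (O − E)²/E:
  (16 − 26.1649)²/26.1649 = 3.9490
  (37 − 24.5950)²/24.5950 = 6.2567
  (20 − 22.2401)²/22.2401 = 0.2256
  (41 − 44.4444)²/44.4444 = 0.2669
  (41 − 41.7778)²/41.7778 = 0.0145
  (42 − 37.7778)²/37.7778 = 0.4719
  (43 − 29.3907)²/29.3907 = 6.3018
  (16 − 27.6272)²/27.6272 = 4.8934
  (23 − 24.9821)²/24.9821 = 0.1573
χ² = 3.9490 + 6.2567 + 0.2256 + 0.2669 + 0.0145 + 0.4719 + 6.3018 + 4.8934 + 0.1573 = 22.537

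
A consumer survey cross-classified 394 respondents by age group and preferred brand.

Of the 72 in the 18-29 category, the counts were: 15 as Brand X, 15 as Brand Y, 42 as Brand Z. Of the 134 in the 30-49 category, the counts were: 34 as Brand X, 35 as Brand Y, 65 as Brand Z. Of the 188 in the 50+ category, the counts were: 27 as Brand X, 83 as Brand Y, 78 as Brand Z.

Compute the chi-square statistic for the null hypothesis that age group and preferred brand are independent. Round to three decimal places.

Row totals: 72, 134, 188. Column totals: 76, 133, 185. Grand total N = 394.
Expected counts (row total × column total / N):
  18-29, Brand X: 72×76/394 = 13.8883
  18-29, Brand Y: 72×133/394 = 24.3046
  18-29, Brand Z: 72×185/394 = 33.8071
  30-49, Brand X: 134×76/394 = 25.8477
  30-49, Brand Y: 134×133/394 = 45.2335
  30-49, Brand Z: 134×185/394 = 62.9188
  50+, Brand X: 188×76/394 = 36.2640
  50+, Brand Y: 188×133/394 = 63.4619
  50+, Brand Z: 188×185/394 = 88.2741
Contributions (O − E)²/E:
  (15 − 13.8883)²/13.8883 = 0.0890
  (15 − 24.3046)²/24.3046 = 3.5621
  (42 − 33.8071)²/33.8071 = 1.9855
  (34 − 25.8477)²/25.8477 = 2.5712
  (35 − 45.2335)²/45.2335 = 2.3152
  (65 − 62.9188)²/62.9188 = 0.0688
  (27 − 36.2640)²/36.2640 = 2.3666
  (83 − 63.4619)²/63.4619 = 6.0152
  (78 − 88.2741)²/88.2741 = 1.1958
χ² = 0.0890 + 3.5621 + 1.9855 + 2.5712 + 2.3152 + 0.0688 + 2.3666 + 6.0152 + 1.1958 = 20.169

20.169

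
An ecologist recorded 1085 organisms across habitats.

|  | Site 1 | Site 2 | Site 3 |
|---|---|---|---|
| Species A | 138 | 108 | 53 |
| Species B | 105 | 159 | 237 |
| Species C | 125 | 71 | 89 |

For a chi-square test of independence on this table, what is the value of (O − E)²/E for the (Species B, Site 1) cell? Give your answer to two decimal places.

24.81

Row total (Species B) = 501; column total (Site 1) = 368; N = 1085.
Expected count E = 501 × 368 / 1085 = 169.924.
Contribution = (O − E)²/E = (105 − 169.924)² / 169.924 = 24.81.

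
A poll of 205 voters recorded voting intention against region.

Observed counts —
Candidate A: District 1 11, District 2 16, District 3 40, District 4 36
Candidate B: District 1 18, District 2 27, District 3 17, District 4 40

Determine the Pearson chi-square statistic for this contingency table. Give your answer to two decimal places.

Row totals: 103, 102. Column totals: 29, 43, 57, 76. Grand total N = 205.
Expected counts (row total × column total / N):
  Candidate A, District 1: 103×29/205 = 14.571
  Candidate A, District 2: 103×43/205 = 21.605
  Candidate A, District 3: 103×57/205 = 28.639
  Candidate A, District 4: 103×76/205 = 38.185
  Candidate B, District 1: 102×29/205 = 14.429
  Candidate B, District 2: 102×43/205 = 21.395
  Candidate B, District 3: 102×57/205 = 28.361
  Candidate B, District 4: 102×76/205 = 37.815
Contributions (O − E)²/E:
  (11 − 14.571)²/14.571 = 0.8752
  (16 − 21.605)²/21.605 = 1.4541
  (40 − 28.639)²/28.639 = 4.5069
  (36 − 38.185)²/38.185 = 0.1250
  (18 − 14.429)²/14.429 = 0.8838
  (27 − 21.395)²/21.395 = 1.4684
  (17 − 28.361)²/28.361 = 4.5510
  (40 − 37.815)²/37.815 = 0.1263
χ² = 0.8752 + 1.4541 + 4.5069 + 0.1250 + 0.8838 + 1.4684 + 4.5510 + 0.1263 = 13.99

13.99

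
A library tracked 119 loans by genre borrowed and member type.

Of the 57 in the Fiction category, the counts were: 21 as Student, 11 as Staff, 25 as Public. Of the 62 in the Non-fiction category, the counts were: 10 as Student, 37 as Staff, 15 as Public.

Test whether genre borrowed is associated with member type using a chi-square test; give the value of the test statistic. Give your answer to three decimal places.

20.312

Row totals: 57, 62. Column totals: 31, 48, 40. Grand total N = 119.
Expected counts (row total × column total / N):
  Fiction, Student: 57×31/119 = 14.84874
  Fiction, Staff: 57×48/119 = 22.99160
  Fiction, Public: 57×40/119 = 19.15966
  Non-fiction, Student: 62×31/119 = 16.15126
  Non-fiction, Staff: 62×48/119 = 25.00840
  Non-fiction, Public: 62×40/119 = 20.84034
Contributions (O − E)²/E:
  (21 − 14.84874)²/14.84874 = 2.5482
  (11 − 22.99160)²/22.99160 = 6.2544
  (25 − 19.15966)²/19.15966 = 1.7803
  (10 − 16.15126)²/16.15126 = 2.3427
  (37 − 25.00840)²/25.00840 = 5.7500
  (15 − 20.84034)²/20.84034 = 1.6367
χ² = 2.5482 + 6.2544 + 1.7803 + 2.3427 + 5.7500 + 1.6367 = 20.312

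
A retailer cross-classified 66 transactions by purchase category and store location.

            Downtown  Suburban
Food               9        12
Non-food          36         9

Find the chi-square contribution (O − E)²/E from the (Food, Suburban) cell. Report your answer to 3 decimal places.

Row total (Food) = 21; column total (Suburban) = 21; N = 66.
Expected count E = 21 × 21 / 66 = 6.6818.
Contribution = (O − E)²/E = (12 − 6.6818)² / 6.6818 = 4.233.

4.233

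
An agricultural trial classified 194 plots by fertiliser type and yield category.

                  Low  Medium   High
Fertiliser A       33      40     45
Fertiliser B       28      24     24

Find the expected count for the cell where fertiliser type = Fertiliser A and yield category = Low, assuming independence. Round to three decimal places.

Row total (Fertiliser A) = 118; column total (Low) = 61; grand total N = 194.
Expected count = (row total × column total) / N = 118 × 61 / 194 = 37.103.

37.103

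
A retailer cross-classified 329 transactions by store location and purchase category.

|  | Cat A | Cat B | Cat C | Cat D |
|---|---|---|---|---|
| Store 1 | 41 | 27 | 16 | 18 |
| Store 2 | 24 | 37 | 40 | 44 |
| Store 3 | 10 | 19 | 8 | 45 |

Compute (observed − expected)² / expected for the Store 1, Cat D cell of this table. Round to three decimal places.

Row total (Store 1) = 102; column total (Cat D) = 107; N = 329.
Expected count E = 102 × 107 / 329 = 33.1733.
Contribution = (O − E)²/E = (18 − 33.1733)² / 33.1733 = 6.940.

6.940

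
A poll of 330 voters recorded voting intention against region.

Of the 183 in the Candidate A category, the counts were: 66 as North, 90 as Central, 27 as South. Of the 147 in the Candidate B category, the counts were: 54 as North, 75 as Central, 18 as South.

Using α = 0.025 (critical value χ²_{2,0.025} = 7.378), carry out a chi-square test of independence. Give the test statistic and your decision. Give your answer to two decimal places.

0.44; fail to reject H₀

Row totals: 183, 147. Column totals: 120, 165, 45. Grand total N = 330.
Expected counts (row total × column total / N):
  Candidate A, North: 183×120/330 = 66.545
  Candidate A, Central: 183×165/330 = 91.500
  Candidate A, South: 183×45/330 = 24.955
  Candidate B, North: 147×120/330 = 53.455
  Candidate B, Central: 147×165/330 = 73.500
  Candidate B, South: 147×45/330 = 20.045
Contributions (O − E)²/E:
  (66 − 66.545)²/66.545 = 0.0045
  (90 − 91.500)²/91.500 = 0.0246
  (27 − 24.955)²/24.955 = 0.1676
  (54 − 53.455)²/53.455 = 0.0056
  (75 − 73.500)²/73.500 = 0.0306
  (18 − 20.045)²/20.045 = 0.2086
χ² = 0.0045 + 0.0246 + 0.1676 + 0.0056 + 0.0306 + 0.2086 = 0.44
df = (2−1)(3−1) = 2. Since 0.44 < 7.378, fail to reject the null hypothesis of independence at α = 0.025.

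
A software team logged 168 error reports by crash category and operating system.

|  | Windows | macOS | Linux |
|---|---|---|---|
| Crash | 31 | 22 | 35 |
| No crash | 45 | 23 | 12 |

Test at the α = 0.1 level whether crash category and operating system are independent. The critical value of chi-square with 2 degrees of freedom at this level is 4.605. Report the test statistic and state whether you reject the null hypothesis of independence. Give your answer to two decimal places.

Row totals: 88, 80. Column totals: 76, 45, 47. Grand total N = 168.
Expected counts (row total × column total / N):
  Crash, Windows: 88×76/168 = 39.80952
  Crash, macOS: 88×45/168 = 23.57143
  Crash, Linux: 88×47/168 = 24.61905
  No crash, Windows: 80×76/168 = 36.19048
  No crash, macOS: 80×45/168 = 21.42857
  No crash, Linux: 80×47/168 = 22.38095
Contributions (O − E)²/E:
  (31 − 39.80952)²/39.80952 = 1.9495
  (22 − 23.57143)²/23.57143 = 0.1048
  (35 − 24.61905)²/24.61905 = 4.3773
  (45 − 36.19048)²/36.19048 = 2.1444
  (23 − 21.42857)²/21.42857 = 0.1152
  (12 − 22.38095)²/22.38095 = 4.8150
χ² = 1.9495 + 0.1048 + 4.3773 + 2.1444 + 0.1152 + 4.8150 = 13.51
df = (2−1)(3−1) = 2. Since 13.51 > 4.605, reject the null hypothesis of independence at α = 0.1.

13.51; reject H₀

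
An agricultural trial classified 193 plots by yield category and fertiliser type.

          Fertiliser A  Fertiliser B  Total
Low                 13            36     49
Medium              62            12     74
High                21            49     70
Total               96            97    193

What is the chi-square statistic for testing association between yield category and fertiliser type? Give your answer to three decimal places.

Grand total N = 193.
Expected counts (row total × column total / N):
  Low, Fertiliser A: 49×96/193 = 24.3731
  Low, Fertiliser B: 49×97/193 = 24.6269
  Medium, Fertiliser A: 74×96/193 = 36.8083
  Medium, Fertiliser B: 74×97/193 = 37.1917
  High, Fertiliser A: 70×96/193 = 34.8187
  High, Fertiliser B: 70×97/193 = 35.1813
Contributions (O − E)²/E:
  (13 − 24.3731)²/24.3731 = 5.3070
  (36 − 24.6269)²/24.6269 = 5.2523
  (62 − 36.8083)²/36.8083 = 17.2413
  (12 − 37.1917)²/37.1917 = 17.0635
  (21 − 34.8187)²/34.8187 = 5.4843
  (49 − 35.1813)²/35.1813 = 5.4278
χ² = 5.3070 + 5.2523 + 17.2413 + 17.0635 + 5.4843 + 5.4278 = 55.776

55.776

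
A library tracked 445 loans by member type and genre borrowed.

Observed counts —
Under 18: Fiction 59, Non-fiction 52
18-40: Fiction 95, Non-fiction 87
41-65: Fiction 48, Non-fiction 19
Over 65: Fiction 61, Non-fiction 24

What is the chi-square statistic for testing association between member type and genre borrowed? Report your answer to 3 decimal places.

Row totals: 111, 182, 67, 85. Column totals: 263, 182. Grand total N = 445.
Expected counts (row total × column total / N):
  Under 18, Fiction: 111×263/445 = 65.6022
  Under 18, Non-fiction: 111×182/445 = 45.3978
  18-40, Fiction: 182×263/445 = 107.5640
  18-40, Non-fiction: 182×182/445 = 74.4360
  41-65, Fiction: 67×263/445 = 39.5978
  41-65, Non-fiction: 67×182/445 = 27.4022
  Over 65, Fiction: 85×263/445 = 50.2360
  Over 65, Non-fiction: 85×182/445 = 34.7640
Contributions (O − E)²/E:
  (59 − 65.6022)²/65.6022 = 0.6644
  (52 − 45.3978)²/45.3978 = 0.9602
  (95 − 107.5640)²/107.5640 = 1.4675
  (87 − 74.4360)²/74.4360 = 2.1207
  (48 − 39.5978)²/39.5978 = 1.7829
  (19 − 27.4022)²/27.4022 = 2.5763
  (61 − 50.2360)²/50.2360 = 2.3064
  (24 − 34.7640)²/34.7640 = 3.3329
χ² = 0.6644 + 0.9602 + 1.4675 + 2.1207 + 1.7829 + 2.5763 + 2.3064 + 3.3329 = 15.211

15.211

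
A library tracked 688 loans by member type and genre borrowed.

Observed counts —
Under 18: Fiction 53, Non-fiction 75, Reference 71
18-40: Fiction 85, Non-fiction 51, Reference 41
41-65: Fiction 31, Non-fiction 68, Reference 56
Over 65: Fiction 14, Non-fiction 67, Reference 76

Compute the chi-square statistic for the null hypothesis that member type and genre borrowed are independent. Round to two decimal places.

Row totals: 199, 177, 155, 157. Column totals: 183, 261, 244. Grand total N = 688.
Expected counts (row total × column total / N):
  Under 18, Fiction: 199×183/688 = 52.932
  Under 18, Non-fiction: 199×261/688 = 75.493
  Under 18, Reference: 199×244/688 = 70.576
  18-40, Fiction: 177×183/688 = 47.080
  18-40, Non-fiction: 177×261/688 = 67.147
  18-40, Reference: 177×244/688 = 62.773
  41-65, Fiction: 155×183/688 = 41.228
  41-65, Non-fiction: 155×261/688 = 58.801
  41-65, Reference: 155×244/688 = 54.971
  Over 65, Fiction: 157×183/688 = 41.760
  Over 65, Non-fiction: 157×261/688 = 59.560
  Over 65, Reference: 157×244/688 = 55.680
Contributions (O − E)²/E:
  (53 − 52.932)²/52.932 = 0.0001
  (75 − 75.493)²/75.493 = 0.0032
  (71 − 70.576)²/70.576 = 0.0025
  (85 − 47.080)²/47.080 = 30.5422
  (51 − 67.147)²/67.147 = 3.8829
  (41 − 62.773)²/62.773 = 7.5520
  (31 − 41.228)²/41.228 = 2.5374
  (68 − 58.801)²/58.801 = 1.4391
  (56 − 54.971)²/54.971 = 0.0193
  (14 − 41.760)²/41.760 = 18.4535
  (67 − 59.560)²/59.560 = 0.9294
  (76 − 55.680)²/55.680 = 7.4156
χ² = 0.0001 + 0.0032 + 0.0025 + 30.5422 + 3.8829 + 7.5520 + 2.5374 + 1.4391 + 0.0193 + 18.4535 + 0.9294 + 7.4156 = 72.78

72.78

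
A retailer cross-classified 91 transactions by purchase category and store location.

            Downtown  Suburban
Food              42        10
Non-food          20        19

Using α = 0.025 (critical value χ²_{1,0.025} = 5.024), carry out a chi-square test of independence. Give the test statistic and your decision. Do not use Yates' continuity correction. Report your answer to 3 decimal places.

8.925; reject H₀

Row totals: 52, 39. Column totals: 62, 29. Grand total N = 91.
Expected counts (row total × column total / N):
  Food, Downtown: 52×62/91 = 35.4286
  Food, Suburban: 52×29/91 = 16.5714
  Non-food, Downtown: 39×62/91 = 26.5714
  Non-food, Suburban: 39×29/91 = 12.4286
Contributions (O − E)²/E:
  (42 − 35.4286)²/35.4286 = 1.2189
  (10 − 16.5714)²/16.5714 = 2.6059
  (20 − 26.5714)²/26.5714 = 1.6252
  (19 − 12.4286)²/12.4286 = 3.4745
χ² = 1.2189 + 2.6059 + 1.6252 + 3.4745 = 8.925
df = (2−1)(2−1) = 1. Since 8.925 > 5.024, reject the null hypothesis of independence at α = 0.025.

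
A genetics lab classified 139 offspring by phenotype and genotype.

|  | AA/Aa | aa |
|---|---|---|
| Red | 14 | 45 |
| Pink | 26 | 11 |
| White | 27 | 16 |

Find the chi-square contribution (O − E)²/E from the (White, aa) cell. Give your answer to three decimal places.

Row total (White) = 43; column total (aa) = 72; N = 139.
Expected count E = 43 × 72 / 139 = 22.2734.
Contribution = (O − E)²/E = (16 − 22.2734)² / 22.2734 = 1.767.

1.767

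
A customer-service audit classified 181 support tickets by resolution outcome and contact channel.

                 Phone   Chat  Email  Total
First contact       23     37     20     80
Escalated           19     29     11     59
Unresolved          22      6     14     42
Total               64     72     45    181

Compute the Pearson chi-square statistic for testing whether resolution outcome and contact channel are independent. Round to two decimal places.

15.73

Grand total N = 181.
Expected counts (row total × column total / N):
  First contact, Phone: 80×64/181 = 28.287
  First contact, Chat: 80×72/181 = 31.823
  First contact, Email: 80×45/181 = 19.890
  Escalated, Phone: 59×64/181 = 20.862
  Escalated, Chat: 59×72/181 = 23.470
  Escalated, Email: 59×45/181 = 14.669
  Unresolved, Phone: 42×64/181 = 14.851
  Unresolved, Chat: 42×72/181 = 16.707
  Unresolved, Email: 42×45/181 = 10.442
Contributions (O − E)²/E:
  (23 − 28.287)²/28.287 = 0.9882
  (37 − 31.823)²/31.823 = 0.8422
  (20 − 19.890)²/19.890 = 0.0006
  (19 − 20.862)²/20.862 = 0.1662
  (29 − 23.470)²/23.470 = 1.3030
  (11 − 14.669)²/14.669 = 0.9177
  (22 − 14.851)²/14.851 = 3.4414
  (6 − 16.707)²/16.707 = 6.8618
  (14 − 10.442)²/10.442 = 1.2124
χ² = 0.9882 + 0.8422 + 0.0006 + 0.1662 + 1.3030 + 0.9177 + 3.4414 + 6.8618 + 1.2124 = 15.73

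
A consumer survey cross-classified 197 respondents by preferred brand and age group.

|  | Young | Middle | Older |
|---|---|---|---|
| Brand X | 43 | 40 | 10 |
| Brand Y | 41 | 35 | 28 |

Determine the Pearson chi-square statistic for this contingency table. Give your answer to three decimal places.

Row totals: 93, 104. Column totals: 84, 75, 38. Grand total N = 197.
Expected counts (row total × column total / N):
  Brand X, Young: 93×84/197 = 39.6548
  Brand X, Middle: 93×75/197 = 35.4061
  Brand X, Older: 93×38/197 = 17.9391
  Brand Y, Young: 104×84/197 = 44.3452
  Brand Y, Middle: 104×75/197 = 39.5939
  Brand Y, Older: 104×38/197 = 20.0609
Contributions (O − E)²/E:
  (43 − 39.6548)²/39.6548 = 0.2822
  (40 − 35.4061)²/35.4061 = 0.5961
  (10 − 17.9391)²/17.9391 = 3.5135
  (41 − 44.3452)²/44.3452 = 0.2523
  (35 − 39.5939)²/39.5939 = 0.5330
  (28 − 20.0609)²/20.0609 = 3.1419
χ² = 0.2822 + 0.5961 + 3.5135 + 0.2523 + 0.5330 + 3.1419 = 8.319

8.319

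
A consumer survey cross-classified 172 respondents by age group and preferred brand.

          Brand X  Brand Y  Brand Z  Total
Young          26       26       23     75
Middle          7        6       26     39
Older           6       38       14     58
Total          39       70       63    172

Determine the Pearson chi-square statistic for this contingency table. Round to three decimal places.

Grand total N = 172.
Expected counts (row total × column total / N):
  Young, Brand X: 75×39/172 = 17.0058
  Young, Brand Y: 75×70/172 = 30.5233
  Young, Brand Z: 75×63/172 = 27.4709
  Middle, Brand X: 39×39/172 = 8.8430
  Middle, Brand Y: 39×70/172 = 15.8721
  Middle, Brand Z: 39×63/172 = 14.2849
  Older, Brand X: 58×39/172 = 13.1512
  Older, Brand Y: 58×70/172 = 23.6047
  Older, Brand Z: 58×63/172 = 21.2442
Contributions (O − E)²/E:
  (26 − 17.0058)²/17.0058 = 4.7569
  (26 − 30.5233)²/30.5233 = 0.6703
  (23 − 27.4709)²/27.4709 = 0.7276
  (7 − 8.8430)²/8.8430 = 0.3841
  (6 − 15.8721)²/15.8721 = 6.1402
  (26 − 14.2849)²/14.2849 = 9.6076
  (6 − 13.1512)²/13.1512 = 3.8886
  (38 − 23.6047)²/23.6047 = 8.7790
  (14 − 21.2442)²/21.2442 = 2.4702
χ² = 4.7569 + 0.6703 + 0.7276 + 0.3841 + 6.1402 + 9.6076 + 3.8886 + 8.7790 + 2.4702 = 37.425

37.425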